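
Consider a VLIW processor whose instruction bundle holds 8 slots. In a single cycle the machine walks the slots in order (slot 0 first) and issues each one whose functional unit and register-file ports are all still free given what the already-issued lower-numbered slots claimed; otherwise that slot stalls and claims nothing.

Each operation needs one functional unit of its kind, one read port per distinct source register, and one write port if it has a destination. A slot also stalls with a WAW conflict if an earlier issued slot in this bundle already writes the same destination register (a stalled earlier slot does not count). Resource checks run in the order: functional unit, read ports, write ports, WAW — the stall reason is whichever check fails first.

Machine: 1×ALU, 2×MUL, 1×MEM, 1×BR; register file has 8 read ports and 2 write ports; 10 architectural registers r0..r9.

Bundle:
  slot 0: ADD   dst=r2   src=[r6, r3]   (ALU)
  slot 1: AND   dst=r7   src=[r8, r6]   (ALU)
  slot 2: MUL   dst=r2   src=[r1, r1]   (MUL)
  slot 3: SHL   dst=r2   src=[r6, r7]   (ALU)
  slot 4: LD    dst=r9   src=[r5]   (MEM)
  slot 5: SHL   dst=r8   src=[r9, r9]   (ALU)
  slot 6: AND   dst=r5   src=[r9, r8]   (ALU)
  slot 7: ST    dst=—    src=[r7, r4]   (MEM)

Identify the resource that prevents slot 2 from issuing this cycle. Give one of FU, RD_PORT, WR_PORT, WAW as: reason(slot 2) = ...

reason(slot 2) = WAW

[0] ALU needs rd=2 wr=1: ok; after: ALU=0 MUL=2 MEM=1 BR=1, R=6, W=1
[1] ALU needs rd=2 wr=1: FU; after: ALU=0 MUL=2 MEM=1 BR=1, R=6, W=1
[2] MUL needs rd=1 wr=1: WAW; after: ALU=0 MUL=2 MEM=1 BR=1, R=6, W=1
[3] ALU needs rd=2 wr=1: FU; after: ALU=0 MUL=2 MEM=1 BR=1, R=6, W=1
[4] MEM needs rd=1 wr=1: ok; after: ALU=0 MUL=2 MEM=0 BR=1, R=5, W=0
[5] ALU needs rd=1 wr=1: FU; after: ALU=0 MUL=2 MEM=0 BR=1, R=5, W=0
[6] ALU needs rd=2 wr=1: FU; after: ALU=0 MUL=2 MEM=0 BR=1, R=5, W=0
[7] MEM needs rd=2 wr=0: FU; after: ALU=0 MUL=2 MEM=0 BR=1, R=5, W=0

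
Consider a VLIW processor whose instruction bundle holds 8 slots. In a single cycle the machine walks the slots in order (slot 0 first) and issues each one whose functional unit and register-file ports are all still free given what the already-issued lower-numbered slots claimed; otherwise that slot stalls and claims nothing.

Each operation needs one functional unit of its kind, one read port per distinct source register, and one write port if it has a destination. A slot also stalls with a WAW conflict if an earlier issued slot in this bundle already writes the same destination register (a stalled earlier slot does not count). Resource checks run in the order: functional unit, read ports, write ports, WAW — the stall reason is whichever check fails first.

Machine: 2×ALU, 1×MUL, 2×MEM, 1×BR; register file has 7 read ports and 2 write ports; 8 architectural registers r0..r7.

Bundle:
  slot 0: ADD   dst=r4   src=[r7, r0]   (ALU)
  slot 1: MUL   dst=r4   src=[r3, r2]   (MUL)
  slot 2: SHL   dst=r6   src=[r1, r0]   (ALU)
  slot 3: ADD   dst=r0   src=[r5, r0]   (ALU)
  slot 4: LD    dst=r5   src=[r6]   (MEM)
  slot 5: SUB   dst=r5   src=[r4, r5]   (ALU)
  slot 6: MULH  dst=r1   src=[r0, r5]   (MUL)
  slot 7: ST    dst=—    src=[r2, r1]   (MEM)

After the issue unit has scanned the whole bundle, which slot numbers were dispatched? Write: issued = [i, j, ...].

#0 ALU src=r7,r0 dispatched  <A:1 Mu:1 Ld:2 B:1 rd:5 wr:1>
#1 MUL src=r3,r2 held:WAW  <A:1 Mu:1 Ld:2 B:1 rd:5 wr:1>
#2 ALU src=r1,r0 dispatched  <A:0 Mu:1 Ld:2 B:1 rd:3 wr:0>
#3 ALU src=r5,r0 held:FU  <A:0 Mu:1 Ld:2 B:1 rd:3 wr:0>
#4 MEM src=r6 held:WR_PORT  <A:0 Mu:1 Ld:2 B:1 rd:3 wr:0>
#5 ALU src=r4,r5 held:FU  <A:0 Mu:1 Ld:2 B:1 rd:3 wr:0>
#6 MUL src=r0,r5 held:WR_PORT  <A:0 Mu:1 Ld:2 B:1 rd:3 wr:0>
#7 MEM src=r2,r1 dispatched  <A:0 Mu:1 Ld:1 B:1 rd:1 wr:0>

issued = [0, 2, 7]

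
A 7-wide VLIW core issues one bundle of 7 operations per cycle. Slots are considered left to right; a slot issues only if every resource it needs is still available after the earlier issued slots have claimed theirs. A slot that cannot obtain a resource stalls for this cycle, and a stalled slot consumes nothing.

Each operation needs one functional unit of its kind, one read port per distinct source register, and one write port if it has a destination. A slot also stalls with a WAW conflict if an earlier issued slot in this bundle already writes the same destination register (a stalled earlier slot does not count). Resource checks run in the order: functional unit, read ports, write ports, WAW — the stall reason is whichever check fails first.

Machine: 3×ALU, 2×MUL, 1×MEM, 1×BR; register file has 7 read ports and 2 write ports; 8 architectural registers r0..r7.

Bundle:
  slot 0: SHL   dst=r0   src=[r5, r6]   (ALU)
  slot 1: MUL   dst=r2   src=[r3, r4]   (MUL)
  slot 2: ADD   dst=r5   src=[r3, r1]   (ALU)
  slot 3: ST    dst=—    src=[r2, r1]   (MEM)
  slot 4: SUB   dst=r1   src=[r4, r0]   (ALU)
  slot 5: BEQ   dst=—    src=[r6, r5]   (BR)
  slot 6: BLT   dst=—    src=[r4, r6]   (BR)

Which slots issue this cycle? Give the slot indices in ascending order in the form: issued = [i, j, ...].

issued = [0, 1, 3]

(0) want 1×ALU +2rd +1wr — yes → AL2|MU2|ME1|BR1|rd5|wr1
(1) want 1×MUL +2rd +1wr — yes → AL2|MU1|ME1|BR1|rd3|wr0
(2) want 1×ALU +2rd +1wr — WR_PORT → AL2|MU1|ME1|BR1|rd3|wr0
(3) want 1×MEM +2rd +0wr — yes → AL2|MU1|ME0|BR1|rd1|wr0
(4) want 1×ALU +2rd +1wr — RD_PORT → AL2|MU1|ME0|BR1|rd1|wr0
(5) want 1×BR +2rd +0wr — RD_PORT → AL2|MU1|ME0|BR1|rd1|wr0
(6) want 1×BR +2rd +0wr — RD_PORT → AL2|MU1|ME0|BR1|rd1|wr0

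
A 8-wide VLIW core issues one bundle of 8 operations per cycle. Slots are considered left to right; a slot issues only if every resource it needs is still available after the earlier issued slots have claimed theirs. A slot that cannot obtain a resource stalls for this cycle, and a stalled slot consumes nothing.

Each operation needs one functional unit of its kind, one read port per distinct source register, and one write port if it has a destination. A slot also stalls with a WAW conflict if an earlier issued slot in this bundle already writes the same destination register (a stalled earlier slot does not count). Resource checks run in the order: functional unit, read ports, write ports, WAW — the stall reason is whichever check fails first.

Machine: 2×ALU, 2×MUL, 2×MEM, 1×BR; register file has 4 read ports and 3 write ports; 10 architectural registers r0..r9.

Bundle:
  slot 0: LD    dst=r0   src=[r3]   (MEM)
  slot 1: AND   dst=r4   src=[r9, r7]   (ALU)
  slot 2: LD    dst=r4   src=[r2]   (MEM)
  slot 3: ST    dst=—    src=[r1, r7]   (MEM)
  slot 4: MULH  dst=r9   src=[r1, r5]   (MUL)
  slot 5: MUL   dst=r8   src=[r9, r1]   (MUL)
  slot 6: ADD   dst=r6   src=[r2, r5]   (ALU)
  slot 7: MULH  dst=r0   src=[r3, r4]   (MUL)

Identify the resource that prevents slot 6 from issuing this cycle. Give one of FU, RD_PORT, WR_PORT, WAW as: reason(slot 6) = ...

reason(slot 6) = RD_PORT

  0. MEM→r0 ⇒ go  {2A/2Mu/1Ld/1B | 3r 2w}
  1. ALU→r4 ⇒ go  {1A/2Mu/1Ld/1B | 1r 1w}
  2. MEM→r4 ⇒ no(WAW)  {1A/2Mu/1Ld/1B | 1r 1w}
  3. MEM ⇒ no(RD_PORT)  {1A/2Mu/1Ld/1B | 1r 1w}
  4. MUL→r9 ⇒ no(RD_PORT)  {1A/2Mu/1Ld/1B | 1r 1w}
  5. MUL→r8 ⇒ no(RD_PORT)  {1A/2Mu/1Ld/1B | 1r 1w}
  6. ALU→r6 ⇒ no(RD_PORT)  {1A/2Mu/1Ld/1B | 1r 1w}
  7. MUL→r0 ⇒ no(RD_PORT)  {1A/2Mu/1Ld/1B | 1r 1w}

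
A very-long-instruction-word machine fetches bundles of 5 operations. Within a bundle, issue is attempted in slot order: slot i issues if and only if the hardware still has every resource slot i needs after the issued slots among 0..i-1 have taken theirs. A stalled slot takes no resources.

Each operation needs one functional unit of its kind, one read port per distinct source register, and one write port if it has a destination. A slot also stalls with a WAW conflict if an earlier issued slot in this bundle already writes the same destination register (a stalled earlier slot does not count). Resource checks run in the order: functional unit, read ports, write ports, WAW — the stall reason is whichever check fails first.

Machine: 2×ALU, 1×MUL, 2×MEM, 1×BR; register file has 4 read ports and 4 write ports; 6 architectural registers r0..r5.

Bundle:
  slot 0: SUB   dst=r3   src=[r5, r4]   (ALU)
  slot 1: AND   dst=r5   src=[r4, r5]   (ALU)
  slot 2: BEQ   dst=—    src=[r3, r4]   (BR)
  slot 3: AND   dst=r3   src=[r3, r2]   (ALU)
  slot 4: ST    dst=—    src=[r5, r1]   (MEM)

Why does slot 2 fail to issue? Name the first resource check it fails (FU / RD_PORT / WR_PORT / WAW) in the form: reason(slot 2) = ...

(0) want 1×ALU +2rd +1wr — yes → AL1|MU1|ME2|BR1|rd2|wr3
(1) want 1×ALU +2rd +1wr — yes → AL0|MU1|ME2|BR1|rd0|wr2
(2) want 1×BR +2rd +0wr — RD_PORT → AL0|MU1|ME2|BR1|rd0|wr2
(3) want 1×ALU +2rd +1wr — FU → AL0|MU1|ME2|BR1|rd0|wr2
(4) want 1×MEM +2rd +0wr — RD_PORT → AL0|MU1|ME2|BR1|rd0|wr2

reason(slot 2) = RD_PORT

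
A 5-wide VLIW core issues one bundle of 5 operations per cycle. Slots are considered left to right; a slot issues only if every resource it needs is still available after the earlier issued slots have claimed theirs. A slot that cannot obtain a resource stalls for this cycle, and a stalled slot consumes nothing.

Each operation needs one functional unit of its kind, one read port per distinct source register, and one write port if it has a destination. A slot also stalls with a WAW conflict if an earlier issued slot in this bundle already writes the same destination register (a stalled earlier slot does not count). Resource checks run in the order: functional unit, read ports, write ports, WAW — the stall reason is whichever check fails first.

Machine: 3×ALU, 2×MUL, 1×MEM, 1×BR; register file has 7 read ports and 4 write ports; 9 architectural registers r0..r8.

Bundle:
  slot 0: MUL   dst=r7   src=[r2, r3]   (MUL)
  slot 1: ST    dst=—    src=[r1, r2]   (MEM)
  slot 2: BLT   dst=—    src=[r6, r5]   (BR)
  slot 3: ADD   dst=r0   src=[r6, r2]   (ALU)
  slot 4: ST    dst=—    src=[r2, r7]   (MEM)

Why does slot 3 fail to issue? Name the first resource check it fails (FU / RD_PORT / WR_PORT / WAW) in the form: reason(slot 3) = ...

  0. MUL→r7 ⇒ go  {3A/1Mu/1Ld/1B | 5r 3w}
  1. MEM ⇒ go  {3A/1Mu/0Ld/1B | 3r 3w}
  2. BR ⇒ go  {3A/1Mu/0Ld/0B | 1r 3w}
  3. ALU→r0 ⇒ no(RD_PORT)  {3A/1Mu/0Ld/0B | 1r 3w}
  4. MEM ⇒ no(FU)  {3A/1Mu/0Ld/0B | 1r 3w}

reason(slot 3) = RD_PORT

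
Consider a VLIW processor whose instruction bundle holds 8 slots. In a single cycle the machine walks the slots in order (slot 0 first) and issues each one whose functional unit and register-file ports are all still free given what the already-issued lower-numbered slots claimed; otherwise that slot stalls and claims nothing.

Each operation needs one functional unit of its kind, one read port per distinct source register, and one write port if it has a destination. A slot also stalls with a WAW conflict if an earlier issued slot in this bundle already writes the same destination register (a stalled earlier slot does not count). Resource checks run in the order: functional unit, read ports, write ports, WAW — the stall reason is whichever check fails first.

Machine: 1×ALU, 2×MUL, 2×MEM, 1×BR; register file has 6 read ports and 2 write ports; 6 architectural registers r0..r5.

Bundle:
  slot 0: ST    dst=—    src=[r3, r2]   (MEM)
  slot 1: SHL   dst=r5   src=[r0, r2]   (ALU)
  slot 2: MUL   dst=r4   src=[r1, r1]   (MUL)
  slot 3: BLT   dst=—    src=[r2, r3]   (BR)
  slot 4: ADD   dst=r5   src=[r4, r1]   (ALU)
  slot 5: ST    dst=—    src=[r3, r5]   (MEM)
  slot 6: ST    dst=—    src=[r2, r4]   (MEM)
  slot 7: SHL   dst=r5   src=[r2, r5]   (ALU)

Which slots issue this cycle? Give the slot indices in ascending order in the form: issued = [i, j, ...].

  0. MEM ⇒ go  {1A/2Mu/1Ld/1B | 4r 2w}
  1. ALU→r5 ⇒ go  {0A/2Mu/1Ld/1B | 2r 1w}
  2. MUL→r4 ⇒ go  {0A/1Mu/1Ld/1B | 1r 0w}
  3. BR ⇒ no(RD_PORT)  {0A/1Mu/1Ld/1B | 1r 0w}
  4. ALU→r5 ⇒ no(FU)  {0A/1Mu/1Ld/1B | 1r 0w}
  5. MEM ⇒ no(RD_PORT)  {0A/1Mu/1Ld/1B | 1r 0w}
  6. MEM ⇒ no(RD_PORT)  {0A/1Mu/1Ld/1B | 1r 0w}
  7. ALU→r5 ⇒ no(FU)  {0A/1Mu/1Ld/1B | 1r 0w}

issued = [0, 1, 2]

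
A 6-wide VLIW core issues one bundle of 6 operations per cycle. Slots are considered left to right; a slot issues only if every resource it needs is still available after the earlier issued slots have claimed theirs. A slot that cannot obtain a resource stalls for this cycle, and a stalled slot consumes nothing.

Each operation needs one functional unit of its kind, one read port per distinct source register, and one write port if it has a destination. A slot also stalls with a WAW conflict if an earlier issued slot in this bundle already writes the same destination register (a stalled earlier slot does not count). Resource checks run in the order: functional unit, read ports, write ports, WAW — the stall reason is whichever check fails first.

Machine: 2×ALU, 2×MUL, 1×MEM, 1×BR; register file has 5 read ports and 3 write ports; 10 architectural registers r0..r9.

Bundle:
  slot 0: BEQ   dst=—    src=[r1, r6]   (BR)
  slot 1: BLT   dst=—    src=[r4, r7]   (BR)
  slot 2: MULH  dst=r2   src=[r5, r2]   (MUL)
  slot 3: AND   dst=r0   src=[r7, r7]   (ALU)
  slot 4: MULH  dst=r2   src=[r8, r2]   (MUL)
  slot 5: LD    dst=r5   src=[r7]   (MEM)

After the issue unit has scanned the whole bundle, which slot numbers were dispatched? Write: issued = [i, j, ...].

issued = [0, 2, 3]

[0] BR needs rd=2 wr=0: ok; after: ALU=2 MUL=2 MEM=1 BR=0, R=3, W=3
[1] BR needs rd=2 wr=0: FU; after: ALU=2 MUL=2 MEM=1 BR=0, R=3, W=3
[2] MUL needs rd=2 wr=1: ok; after: ALU=2 MUL=1 MEM=1 BR=0, R=1, W=2
[3] ALU needs rd=1 wr=1: ok; after: ALU=1 MUL=1 MEM=1 BR=0, R=0, W=1
[4] MUL needs rd=2 wr=1: RD_PORT; after: ALU=1 MUL=1 MEM=1 BR=0, R=0, W=1
[5] MEM needs rd=1 wr=1: RD_PORT; after: ALU=1 MUL=1 MEM=1 BR=0, R=0, W=1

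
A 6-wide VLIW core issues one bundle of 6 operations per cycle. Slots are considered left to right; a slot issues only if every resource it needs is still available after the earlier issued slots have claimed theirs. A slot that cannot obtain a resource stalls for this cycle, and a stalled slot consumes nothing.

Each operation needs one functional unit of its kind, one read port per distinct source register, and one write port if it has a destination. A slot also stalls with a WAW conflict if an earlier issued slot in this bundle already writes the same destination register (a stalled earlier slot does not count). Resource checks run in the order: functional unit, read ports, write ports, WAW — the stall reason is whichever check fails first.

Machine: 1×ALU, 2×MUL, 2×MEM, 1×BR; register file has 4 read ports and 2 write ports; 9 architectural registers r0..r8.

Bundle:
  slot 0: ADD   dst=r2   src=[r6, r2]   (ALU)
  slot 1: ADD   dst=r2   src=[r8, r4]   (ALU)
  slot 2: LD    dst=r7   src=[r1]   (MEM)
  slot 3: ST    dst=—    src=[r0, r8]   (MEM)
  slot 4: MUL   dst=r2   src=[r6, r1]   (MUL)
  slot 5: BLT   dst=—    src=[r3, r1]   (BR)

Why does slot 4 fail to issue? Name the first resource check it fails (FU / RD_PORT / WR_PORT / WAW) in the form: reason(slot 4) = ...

[0] ALU needs rd=2 wr=1: ok; after: ALU=0 MUL=2 MEM=2 BR=1, R=2, W=1
[1] ALU needs rd=2 wr=1: FU; after: ALU=0 MUL=2 MEM=2 BR=1, R=2, W=1
[2] MEM needs rd=1 wr=1: ok; after: ALU=0 MUL=2 MEM=1 BR=1, R=1, W=0
[3] MEM needs rd=2 wr=0: RD_PORT; after: ALU=0 MUL=2 MEM=1 BR=1, R=1, W=0
[4] MUL needs rd=2 wr=1: RD_PORT; after: ALU=0 MUL=2 MEM=1 BR=1, R=1, W=0
[5] BR needs rd=2 wr=0: RD_PORT; after: ALU=0 MUL=2 MEM=1 BR=1, R=1, W=0

reason(slot 4) = RD_PORT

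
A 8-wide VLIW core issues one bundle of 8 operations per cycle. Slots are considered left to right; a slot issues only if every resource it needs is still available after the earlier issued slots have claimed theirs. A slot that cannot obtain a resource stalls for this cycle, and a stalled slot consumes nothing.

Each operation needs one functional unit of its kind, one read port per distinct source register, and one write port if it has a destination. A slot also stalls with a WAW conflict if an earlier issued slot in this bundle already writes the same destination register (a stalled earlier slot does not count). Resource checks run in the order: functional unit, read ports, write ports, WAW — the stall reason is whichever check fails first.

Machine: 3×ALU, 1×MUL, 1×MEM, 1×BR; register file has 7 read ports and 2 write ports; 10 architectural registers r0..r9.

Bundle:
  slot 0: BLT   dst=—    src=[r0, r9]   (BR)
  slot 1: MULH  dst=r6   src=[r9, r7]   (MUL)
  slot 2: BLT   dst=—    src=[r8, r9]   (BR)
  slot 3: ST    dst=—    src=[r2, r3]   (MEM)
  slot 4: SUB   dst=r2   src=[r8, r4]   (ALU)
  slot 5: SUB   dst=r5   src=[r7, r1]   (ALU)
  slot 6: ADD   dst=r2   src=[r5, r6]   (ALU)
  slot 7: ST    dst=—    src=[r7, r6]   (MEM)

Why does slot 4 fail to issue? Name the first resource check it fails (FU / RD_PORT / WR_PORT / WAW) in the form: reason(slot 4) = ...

reason(slot 4) = RD_PORT

slot 0 (BR): ISSUE — free A3,Mu1,Ld1,B0 rp5 wp2
slot 1 (MUL): ISSUE — free A3,Mu0,Ld1,B0 rp3 wp1
slot 2 (BR): stall FU — free A3,Mu0,Ld1,B0 rp3 wp1
slot 3 (MEM): ISSUE — free A3,Mu0,Ld0,B0 rp1 wp1
slot 4 (ALU): stall RD_PORT — free A3,Mu0,Ld0,B0 rp1 wp1
slot 5 (ALU): stall RD_PORT — free A3,Mu0,Ld0,B0 rp1 wp1
slot 6 (ALU): stall RD_PORT — free A3,Mu0,Ld0,B0 rp1 wp1
slot 7 (MEM): stall FU — free A3,Mu0,Ld0,B0 rp1 wp1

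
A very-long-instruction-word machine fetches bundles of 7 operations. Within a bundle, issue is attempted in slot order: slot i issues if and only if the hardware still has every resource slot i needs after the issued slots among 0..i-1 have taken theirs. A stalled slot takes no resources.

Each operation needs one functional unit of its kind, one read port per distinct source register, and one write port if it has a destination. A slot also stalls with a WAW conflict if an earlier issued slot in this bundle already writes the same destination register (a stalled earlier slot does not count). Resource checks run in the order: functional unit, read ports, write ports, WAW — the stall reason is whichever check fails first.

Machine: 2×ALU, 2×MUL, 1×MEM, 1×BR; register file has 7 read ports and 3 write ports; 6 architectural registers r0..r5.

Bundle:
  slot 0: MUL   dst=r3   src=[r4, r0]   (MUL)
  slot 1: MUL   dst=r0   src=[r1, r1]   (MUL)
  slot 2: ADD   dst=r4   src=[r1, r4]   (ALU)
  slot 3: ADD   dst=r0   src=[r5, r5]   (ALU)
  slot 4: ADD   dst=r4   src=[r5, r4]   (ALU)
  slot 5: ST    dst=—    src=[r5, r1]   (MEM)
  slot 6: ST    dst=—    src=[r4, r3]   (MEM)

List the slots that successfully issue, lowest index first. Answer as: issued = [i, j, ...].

  0. MUL→r3 ⇒ go  {2A/1Mu/1Ld/1B | 5r 2w}
  1. MUL→r0 ⇒ go  {2A/0Mu/1Ld/1B | 4r 1w}
  2. ALU→r4 ⇒ go  {1A/0Mu/1Ld/1B | 2r 0w}
  3. ALU→r0 ⇒ no(WR_PORT)  {1A/0Mu/1Ld/1B | 2r 0w}
  4. ALU→r4 ⇒ no(WR_PORT)  {1A/0Mu/1Ld/1B | 2r 0w}
  5. MEM ⇒ go  {1A/0Mu/0Ld/1B | 0r 0w}
  6. MEM ⇒ no(FU)  {1A/0Mu/0Ld/1B | 0r 0w}

issued = [0, 1, 2, 5]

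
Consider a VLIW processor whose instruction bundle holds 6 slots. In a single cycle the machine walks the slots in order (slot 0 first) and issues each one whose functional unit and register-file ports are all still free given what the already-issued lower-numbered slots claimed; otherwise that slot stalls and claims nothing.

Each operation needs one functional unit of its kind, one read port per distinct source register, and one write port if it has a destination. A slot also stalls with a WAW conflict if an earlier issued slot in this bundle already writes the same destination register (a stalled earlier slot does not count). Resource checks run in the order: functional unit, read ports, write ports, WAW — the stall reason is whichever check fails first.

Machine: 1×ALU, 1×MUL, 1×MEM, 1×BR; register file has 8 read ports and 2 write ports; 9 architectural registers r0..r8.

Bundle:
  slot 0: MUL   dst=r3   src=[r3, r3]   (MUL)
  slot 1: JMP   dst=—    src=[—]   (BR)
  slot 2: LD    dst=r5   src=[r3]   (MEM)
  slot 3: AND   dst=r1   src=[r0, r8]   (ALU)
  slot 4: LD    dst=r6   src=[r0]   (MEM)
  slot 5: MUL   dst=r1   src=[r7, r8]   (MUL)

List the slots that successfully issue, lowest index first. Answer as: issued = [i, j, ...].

issued = [0, 1, 2]

slot 0 (MUL): ISSUE — free A1,Mu0,Ld1,B1 rp7 wp1
slot 1 (BR): ISSUE — free A1,Mu0,Ld1,B0 rp7 wp1
slot 2 (MEM): ISSUE — free A1,Mu0,Ld0,B0 rp6 wp0
slot 3 (ALU): stall WR_PORT — free A1,Mu0,Ld0,B0 rp6 wp0
slot 4 (MEM): stall FU — free A1,Mu0,Ld0,B0 rp6 wp0
slot 5 (MUL): stall FU — free A1,Mu0,Ld0,B0 rp6 wp0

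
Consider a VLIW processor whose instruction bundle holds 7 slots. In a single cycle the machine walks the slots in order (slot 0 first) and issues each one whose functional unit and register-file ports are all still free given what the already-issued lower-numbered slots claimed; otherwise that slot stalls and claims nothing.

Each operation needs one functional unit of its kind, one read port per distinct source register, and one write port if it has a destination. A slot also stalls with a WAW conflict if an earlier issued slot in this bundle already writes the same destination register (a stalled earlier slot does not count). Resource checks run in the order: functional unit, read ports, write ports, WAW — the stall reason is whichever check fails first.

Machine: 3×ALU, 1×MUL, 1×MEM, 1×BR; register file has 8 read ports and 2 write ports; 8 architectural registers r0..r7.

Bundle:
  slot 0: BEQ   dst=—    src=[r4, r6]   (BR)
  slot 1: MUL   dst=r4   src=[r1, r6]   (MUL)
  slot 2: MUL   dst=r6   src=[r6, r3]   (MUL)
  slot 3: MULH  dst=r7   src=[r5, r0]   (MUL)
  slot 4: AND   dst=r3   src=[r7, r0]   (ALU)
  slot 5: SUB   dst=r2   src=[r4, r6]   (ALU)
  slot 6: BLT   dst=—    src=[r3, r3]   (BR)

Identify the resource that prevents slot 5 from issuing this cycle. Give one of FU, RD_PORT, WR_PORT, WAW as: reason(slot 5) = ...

#0 BR src=r4,r6 dispatched  <A:3 Mu:1 Ld:1 B:0 rd:6 wr:2>
#1 MUL src=r1,r6 dispatched  <A:3 Mu:0 Ld:1 B:0 rd:4 wr:1>
#2 MUL src=r6,r3 held:FU  <A:3 Mu:0 Ld:1 B:0 rd:4 wr:1>
#3 MUL src=r5,r0 held:FU  <A:3 Mu:0 Ld:1 B:0 rd:4 wr:1>
#4 ALU src=r7,r0 dispatched  <A:2 Mu:0 Ld:1 B:0 rd:2 wr:0>
#5 ALU src=r4,r6 held:WR_PORT  <A:2 Mu:0 Ld:1 B:0 rd:2 wr:0>
#6 BR src=r3,r3 held:FU  <A:2 Mu:0 Ld:1 B:0 rd:2 wr:0>

reason(slot 5) = WR_PORT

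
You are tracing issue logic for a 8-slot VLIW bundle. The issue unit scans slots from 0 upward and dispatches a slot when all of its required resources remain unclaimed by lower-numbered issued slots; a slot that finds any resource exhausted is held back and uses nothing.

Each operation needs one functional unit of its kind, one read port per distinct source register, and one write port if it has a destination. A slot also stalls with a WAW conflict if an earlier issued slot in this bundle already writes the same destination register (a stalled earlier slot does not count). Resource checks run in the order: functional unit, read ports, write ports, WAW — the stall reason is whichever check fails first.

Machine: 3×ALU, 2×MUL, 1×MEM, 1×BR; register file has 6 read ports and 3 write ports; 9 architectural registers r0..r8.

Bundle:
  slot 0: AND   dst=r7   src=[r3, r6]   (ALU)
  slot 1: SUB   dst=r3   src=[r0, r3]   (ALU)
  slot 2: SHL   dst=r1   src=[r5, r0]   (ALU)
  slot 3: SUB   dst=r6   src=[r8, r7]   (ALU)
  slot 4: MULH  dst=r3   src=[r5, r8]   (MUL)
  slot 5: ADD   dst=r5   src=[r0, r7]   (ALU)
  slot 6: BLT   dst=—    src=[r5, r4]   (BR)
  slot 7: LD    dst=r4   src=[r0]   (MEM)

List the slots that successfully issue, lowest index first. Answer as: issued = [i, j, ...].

issued = [0, 1, 2]

slot 0 (ALU): ISSUE — free A2,Mu2,Ld1,B1 rp4 wp2
slot 1 (ALU): ISSUE — free A1,Mu2,Ld1,B1 rp2 wp1
slot 2 (ALU): ISSUE — free A0,Mu2,Ld1,B1 rp0 wp0
slot 3 (ALU): stall FU — free A0,Mu2,Ld1,B1 rp0 wp0
slot 4 (MUL): stall RD_PORT — free A0,Mu2,Ld1,B1 rp0 wp0
slot 5 (ALU): stall FU — free A0,Mu2,Ld1,B1 rp0 wp0
slot 6 (BR): stall RD_PORT — free A0,Mu2,Ld1,B1 rp0 wp0
slot 7 (MEM): stall RD_PORT — free A0,Mu2,Ld1,B1 rp0 wp0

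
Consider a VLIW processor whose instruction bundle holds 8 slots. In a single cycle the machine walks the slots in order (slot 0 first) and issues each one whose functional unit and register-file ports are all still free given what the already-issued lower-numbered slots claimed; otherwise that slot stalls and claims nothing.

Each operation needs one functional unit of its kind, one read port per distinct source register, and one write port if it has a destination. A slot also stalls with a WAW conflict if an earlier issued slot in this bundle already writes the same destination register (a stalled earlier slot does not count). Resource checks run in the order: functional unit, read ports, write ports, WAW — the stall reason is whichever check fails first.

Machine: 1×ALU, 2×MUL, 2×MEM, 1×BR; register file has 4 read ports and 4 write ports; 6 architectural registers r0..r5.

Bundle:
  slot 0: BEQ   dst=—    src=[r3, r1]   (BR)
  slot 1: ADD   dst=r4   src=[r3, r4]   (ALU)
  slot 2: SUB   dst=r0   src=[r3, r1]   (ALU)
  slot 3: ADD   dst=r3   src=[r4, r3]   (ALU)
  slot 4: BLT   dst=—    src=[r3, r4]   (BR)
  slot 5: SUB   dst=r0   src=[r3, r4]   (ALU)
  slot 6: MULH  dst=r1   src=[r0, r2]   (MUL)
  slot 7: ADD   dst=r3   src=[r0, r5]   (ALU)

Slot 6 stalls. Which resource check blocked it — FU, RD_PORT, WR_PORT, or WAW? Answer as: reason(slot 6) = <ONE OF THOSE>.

  0. BR ⇒ go  {1A/2Mu/2Ld/0B | 2r 4w}
  1. ALU→r4 ⇒ go  {0A/2Mu/2Ld/0B | 0r 3w}
  2. ALU→r0 ⇒ no(FU)  {0A/2Mu/2Ld/0B | 0r 3w}
  3. ALU→r3 ⇒ no(FU)  {0A/2Mu/2Ld/0B | 0r 3w}
  4. BR ⇒ no(FU)  {0A/2Mu/2Ld/0B | 0r 3w}
  5. ALU→r0 ⇒ no(FU)  {0A/2Mu/2Ld/0B | 0r 3w}
  6. MUL→r1 ⇒ no(RD_PORT)  {0A/2Mu/2Ld/0B | 0r 3w}
  7. ALU→r3 ⇒ no(FU)  {0A/2Mu/2Ld/0B | 0r 3w}

reason(slot 6) = RD_PORT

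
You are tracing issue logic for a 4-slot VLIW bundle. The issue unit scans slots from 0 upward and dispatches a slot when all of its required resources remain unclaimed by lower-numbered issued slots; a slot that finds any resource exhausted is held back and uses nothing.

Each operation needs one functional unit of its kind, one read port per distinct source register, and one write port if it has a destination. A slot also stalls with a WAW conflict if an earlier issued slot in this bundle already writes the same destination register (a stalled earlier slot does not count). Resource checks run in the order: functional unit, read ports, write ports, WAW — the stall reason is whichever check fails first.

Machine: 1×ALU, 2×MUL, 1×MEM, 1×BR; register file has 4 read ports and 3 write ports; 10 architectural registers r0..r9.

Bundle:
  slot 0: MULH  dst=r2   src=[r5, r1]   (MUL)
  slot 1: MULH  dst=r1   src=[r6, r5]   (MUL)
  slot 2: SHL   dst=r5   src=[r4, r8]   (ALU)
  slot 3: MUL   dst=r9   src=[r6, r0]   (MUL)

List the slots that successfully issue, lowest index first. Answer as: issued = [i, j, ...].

(0) want 1×MUL +2rd +1wr — yes → AL1|MU1|ME1|BR1|rd2|wr2
(1) want 1×MUL +2rd +1wr — yes → AL1|MU0|ME1|BR1|rd0|wr1
(2) want 1×ALU +2rd +1wr — RD_PORT → AL1|MU0|ME1|BR1|rd0|wr1
(3) want 1×MUL +2rd +1wr — FU → AL1|MU0|ME1|BR1|rd0|wr1

issued = [0, 1]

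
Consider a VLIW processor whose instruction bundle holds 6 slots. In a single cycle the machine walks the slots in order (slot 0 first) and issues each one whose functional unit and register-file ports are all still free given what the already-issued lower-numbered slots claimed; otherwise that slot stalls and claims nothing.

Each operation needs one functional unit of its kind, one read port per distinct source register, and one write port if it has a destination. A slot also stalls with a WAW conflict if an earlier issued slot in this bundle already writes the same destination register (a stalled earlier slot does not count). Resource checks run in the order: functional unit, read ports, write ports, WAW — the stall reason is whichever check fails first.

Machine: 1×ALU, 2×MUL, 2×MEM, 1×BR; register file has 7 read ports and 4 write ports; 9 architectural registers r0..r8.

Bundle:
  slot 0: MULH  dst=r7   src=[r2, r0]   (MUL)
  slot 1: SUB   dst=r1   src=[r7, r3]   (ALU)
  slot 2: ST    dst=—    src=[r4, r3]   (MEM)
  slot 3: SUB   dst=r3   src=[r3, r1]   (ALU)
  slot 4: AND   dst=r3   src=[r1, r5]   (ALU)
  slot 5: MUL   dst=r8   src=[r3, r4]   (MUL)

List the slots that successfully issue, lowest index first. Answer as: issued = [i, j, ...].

(0) want 1×MUL +2rd +1wr — yes → AL1|MU1|ME2|BR1|rd5|wr3
(1) want 1×ALU +2rd +1wr — yes → AL0|MU1|ME2|BR1|rd3|wr2
(2) want 1×MEM +2rd +0wr — yes → AL0|MU1|ME1|BR1|rd1|wr2
(3) want 1×ALU +2rd +1wr — FU → AL0|MU1|ME1|BR1|rd1|wr2
(4) want 1×ALU +2rd +1wr — FU → AL0|MU1|ME1|BR1|rd1|wr2
(5) want 1×MUL +2rd +1wr — RD_PORT → AL0|MU1|ME1|BR1|rd1|wr2

issued = [0, 1, 2]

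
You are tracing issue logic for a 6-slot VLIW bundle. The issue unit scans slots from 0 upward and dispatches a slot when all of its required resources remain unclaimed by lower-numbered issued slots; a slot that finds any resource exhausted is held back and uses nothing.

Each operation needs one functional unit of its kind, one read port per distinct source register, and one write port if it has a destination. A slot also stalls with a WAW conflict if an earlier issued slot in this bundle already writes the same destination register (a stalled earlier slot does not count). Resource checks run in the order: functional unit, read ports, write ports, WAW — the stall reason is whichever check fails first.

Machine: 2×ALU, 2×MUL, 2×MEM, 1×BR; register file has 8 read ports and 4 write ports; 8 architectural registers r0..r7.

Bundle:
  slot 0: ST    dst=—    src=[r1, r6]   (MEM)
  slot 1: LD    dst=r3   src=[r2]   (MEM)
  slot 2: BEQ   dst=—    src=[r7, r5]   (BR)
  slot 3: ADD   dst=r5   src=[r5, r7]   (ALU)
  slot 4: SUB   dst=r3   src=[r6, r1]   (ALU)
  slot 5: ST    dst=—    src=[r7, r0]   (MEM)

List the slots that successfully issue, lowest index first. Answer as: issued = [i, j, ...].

[0] MEM needs rd=2 wr=0: ok; after: ALU=2 MUL=2 MEM=1 BR=1, R=6, W=4
[1] MEM needs rd=1 wr=1: ok; after: ALU=2 MUL=2 MEM=0 BR=1, R=5, W=3
[2] BR needs rd=2 wr=0: ok; after: ALU=2 MUL=2 MEM=0 BR=0, R=3, W=3
[3] ALU needs rd=2 wr=1: ok; after: ALU=1 MUL=2 MEM=0 BR=0, R=1, W=2
[4] ALU needs rd=2 wr=1: RD_PORT; after: ALU=1 MUL=2 MEM=0 BR=0, R=1, W=2
[5] MEM needs rd=2 wr=0: FU; after: ALU=1 MUL=2 MEM=0 BR=0, R=1, W=2

issued = [0, 1, 2, 3]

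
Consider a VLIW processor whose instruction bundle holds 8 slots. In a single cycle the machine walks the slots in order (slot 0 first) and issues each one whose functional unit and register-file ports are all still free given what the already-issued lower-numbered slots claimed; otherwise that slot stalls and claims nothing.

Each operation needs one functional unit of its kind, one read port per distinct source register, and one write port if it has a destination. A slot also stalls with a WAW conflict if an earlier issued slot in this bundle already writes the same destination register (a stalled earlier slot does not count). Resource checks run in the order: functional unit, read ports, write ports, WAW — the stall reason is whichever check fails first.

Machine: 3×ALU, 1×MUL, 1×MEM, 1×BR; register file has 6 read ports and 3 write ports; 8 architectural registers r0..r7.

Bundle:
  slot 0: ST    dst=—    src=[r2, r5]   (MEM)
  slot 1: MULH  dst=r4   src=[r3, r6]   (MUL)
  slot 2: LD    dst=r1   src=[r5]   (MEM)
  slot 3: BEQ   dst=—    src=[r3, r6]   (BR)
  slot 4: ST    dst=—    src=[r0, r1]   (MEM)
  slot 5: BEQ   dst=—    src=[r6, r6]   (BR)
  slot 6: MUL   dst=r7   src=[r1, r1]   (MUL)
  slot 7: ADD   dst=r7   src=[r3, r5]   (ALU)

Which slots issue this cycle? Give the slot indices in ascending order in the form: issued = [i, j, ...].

issued = [0, 1, 3]

(0) want 1×MEM +2rd +0wr — yes → AL3|MU1|ME0|BR1|rd4|wr3
(1) want 1×MUL +2rd +1wr — yes → AL3|MU0|ME0|BR1|rd2|wr2
(2) want 1×MEM +1rd +1wr — FU → AL3|MU0|ME0|BR1|rd2|wr2
(3) want 1×BR +2rd +0wr — yes → AL3|MU0|ME0|BR0|rd0|wr2
(4) want 1×MEM +2rd +0wr — FU → AL3|MU0|ME0|BR0|rd0|wr2
(5) want 1×BR +1rd +0wr — FU → AL3|MU0|ME0|BR0|rd0|wr2
(6) want 1×MUL +1rd +1wr — FU → AL3|MU0|ME0|BR0|rd0|wr2
(7) want 1×ALU +2rd +1wr — RD_PORT → AL3|MU0|ME0|BR0|rd0|wr2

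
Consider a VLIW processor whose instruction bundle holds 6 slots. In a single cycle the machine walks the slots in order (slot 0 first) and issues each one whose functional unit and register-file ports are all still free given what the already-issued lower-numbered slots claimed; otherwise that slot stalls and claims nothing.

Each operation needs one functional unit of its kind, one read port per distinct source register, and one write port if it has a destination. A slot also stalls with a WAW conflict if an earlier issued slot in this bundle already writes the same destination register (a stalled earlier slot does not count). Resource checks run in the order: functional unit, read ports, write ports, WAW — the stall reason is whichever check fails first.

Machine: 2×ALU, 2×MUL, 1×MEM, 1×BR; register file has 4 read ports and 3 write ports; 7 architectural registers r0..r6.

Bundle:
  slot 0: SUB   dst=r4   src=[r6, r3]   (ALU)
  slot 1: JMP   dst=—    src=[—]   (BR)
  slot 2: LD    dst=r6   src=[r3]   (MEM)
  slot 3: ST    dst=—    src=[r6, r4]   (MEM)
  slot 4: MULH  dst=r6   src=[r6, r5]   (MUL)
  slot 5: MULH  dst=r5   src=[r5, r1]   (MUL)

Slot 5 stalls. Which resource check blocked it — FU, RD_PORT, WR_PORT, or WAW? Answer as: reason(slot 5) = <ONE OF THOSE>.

(0) want 1×ALU +2rd +1wr — yes → AL1|MU2|ME1|BR1|rd2|wr2
(1) want 1×BR +0rd +0wr — yes → AL1|MU2|ME1|BR0|rd2|wr2
(2) want 1×MEM +1rd +1wr — yes → AL1|MU2|ME0|BR0|rd1|wr1
(3) want 1×MEM +2rd +0wr — FU → AL1|MU2|ME0|BR0|rd1|wr1
(4) want 1×MUL +2rd +1wr — RD_PORT → AL1|MU2|ME0|BR0|rd1|wr1
(5) want 1×MUL +2rd +1wr — RD_PORT → AL1|MU2|ME0|BR0|rd1|wr1

reason(slot 5) = RD_PORT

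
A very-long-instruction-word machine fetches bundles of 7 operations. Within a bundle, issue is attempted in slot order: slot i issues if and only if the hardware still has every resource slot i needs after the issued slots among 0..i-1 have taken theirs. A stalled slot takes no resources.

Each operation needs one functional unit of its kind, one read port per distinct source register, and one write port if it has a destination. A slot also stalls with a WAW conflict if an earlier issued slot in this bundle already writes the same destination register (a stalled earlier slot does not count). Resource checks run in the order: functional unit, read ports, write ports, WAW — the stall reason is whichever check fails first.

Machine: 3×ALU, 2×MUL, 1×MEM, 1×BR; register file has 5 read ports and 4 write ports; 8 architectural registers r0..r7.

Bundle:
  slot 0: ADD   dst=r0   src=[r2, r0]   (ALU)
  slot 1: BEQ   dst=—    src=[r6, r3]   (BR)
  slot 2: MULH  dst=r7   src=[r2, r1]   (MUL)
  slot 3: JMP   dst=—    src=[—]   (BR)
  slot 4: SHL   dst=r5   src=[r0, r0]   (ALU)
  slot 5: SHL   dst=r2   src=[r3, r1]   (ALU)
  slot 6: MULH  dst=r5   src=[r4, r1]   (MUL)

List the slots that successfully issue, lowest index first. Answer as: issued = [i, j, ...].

issued = [0, 1, 4]

  0. ALU→r0 ⇒ go  {2A/2Mu/1Ld/1B | 3r 3w}
  1. BR ⇒ go  {2A/2Mu/1Ld/0B | 1r 3w}
  2. MUL→r7 ⇒ no(RD_PORT)  {2A/2Mu/1Ld/0B | 1r 3w}
  3. BR ⇒ no(FU)  {2A/2Mu/1Ld/0B | 1r 3w}
  4. ALU→r5 ⇒ go  {1A/2Mu/1Ld/0B | 0r 2w}
  5. ALU→r2 ⇒ no(RD_PORT)  {1A/2Mu/1Ld/0B | 0r 2w}
  6. MUL→r5 ⇒ no(RD_PORT)  {1A/2Mu/1Ld/0B | 0r 2w}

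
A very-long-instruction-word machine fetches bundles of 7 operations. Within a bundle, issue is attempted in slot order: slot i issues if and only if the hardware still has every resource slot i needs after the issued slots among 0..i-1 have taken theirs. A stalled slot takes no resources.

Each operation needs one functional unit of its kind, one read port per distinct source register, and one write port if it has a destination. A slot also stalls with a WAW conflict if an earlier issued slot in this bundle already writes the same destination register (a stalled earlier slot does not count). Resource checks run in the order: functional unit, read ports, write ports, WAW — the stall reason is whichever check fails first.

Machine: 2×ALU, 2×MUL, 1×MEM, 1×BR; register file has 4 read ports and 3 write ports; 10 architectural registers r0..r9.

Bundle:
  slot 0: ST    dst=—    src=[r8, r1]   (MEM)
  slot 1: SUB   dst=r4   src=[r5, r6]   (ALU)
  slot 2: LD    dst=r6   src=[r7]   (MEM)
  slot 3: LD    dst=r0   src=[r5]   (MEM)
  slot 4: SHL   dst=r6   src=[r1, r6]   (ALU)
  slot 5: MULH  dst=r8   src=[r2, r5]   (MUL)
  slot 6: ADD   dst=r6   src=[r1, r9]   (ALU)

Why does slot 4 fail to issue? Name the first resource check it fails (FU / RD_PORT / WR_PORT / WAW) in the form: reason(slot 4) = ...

#0 MEM src=r8,r1 dispatched  <A:2 Mu:2 Ld:0 B:1 rd:2 wr:3>
#1 ALU src=r5,r6 dispatched  <A:1 Mu:2 Ld:0 B:1 rd:0 wr:2>
#2 MEM src=r7 held:FU  <A:1 Mu:2 Ld:0 B:1 rd:0 wr:2>
#3 MEM src=r5 held:FU  <A:1 Mu:2 Ld:0 B:1 rd:0 wr:2>
#4 ALU src=r1,r6 held:RD_PORT  <A:1 Mu:2 Ld:0 B:1 rd:0 wr:2>
#5 MUL src=r2,r5 held:RD_PORT  <A:1 Mu:2 Ld:0 B:1 rd:0 wr:2>
#6 ALU src=r1,r9 held:RD_PORT  <A:1 Mu:2 Ld:0 B:1 rd:0 wr:2>

reason(slot 4) = RD_PORT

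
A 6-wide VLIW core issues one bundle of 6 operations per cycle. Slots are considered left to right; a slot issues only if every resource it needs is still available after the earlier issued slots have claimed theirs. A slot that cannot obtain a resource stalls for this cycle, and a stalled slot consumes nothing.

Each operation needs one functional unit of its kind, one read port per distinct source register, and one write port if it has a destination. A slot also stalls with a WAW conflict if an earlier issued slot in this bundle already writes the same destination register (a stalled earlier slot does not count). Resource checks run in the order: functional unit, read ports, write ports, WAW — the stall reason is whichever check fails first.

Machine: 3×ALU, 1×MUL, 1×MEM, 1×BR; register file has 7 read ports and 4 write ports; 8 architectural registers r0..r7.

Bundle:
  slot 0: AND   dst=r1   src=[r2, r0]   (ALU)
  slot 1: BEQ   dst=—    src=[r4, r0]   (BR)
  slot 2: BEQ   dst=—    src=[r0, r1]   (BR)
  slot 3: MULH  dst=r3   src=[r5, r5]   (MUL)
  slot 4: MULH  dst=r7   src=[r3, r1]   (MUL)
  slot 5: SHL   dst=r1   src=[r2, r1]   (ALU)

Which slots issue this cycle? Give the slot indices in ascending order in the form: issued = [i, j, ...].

issued = [0, 1, 3]

#0 ALU src=r2,r0 dispatched  <A:2 Mu:1 Ld:1 B:1 rd:5 wr:3>
#1 BR src=r4,r0 dispatched  <A:2 Mu:1 Ld:1 B:0 rd:3 wr:3>
#2 BR src=r0,r1 held:FU  <A:2 Mu:1 Ld:1 B:0 rd:3 wr:3>
#3 MUL src=r5,r5 dispatched  <A:2 Mu:0 Ld:1 B:0 rd:2 wr:2>
#4 MUL src=r3,r1 held:FU  <A:2 Mu:0 Ld:1 B:0 rd:2 wr:2>
#5 ALU src=r2,r1 held:WAW  <A:2 Mu:0 Ld:1 B:0 rd:2 wr:2>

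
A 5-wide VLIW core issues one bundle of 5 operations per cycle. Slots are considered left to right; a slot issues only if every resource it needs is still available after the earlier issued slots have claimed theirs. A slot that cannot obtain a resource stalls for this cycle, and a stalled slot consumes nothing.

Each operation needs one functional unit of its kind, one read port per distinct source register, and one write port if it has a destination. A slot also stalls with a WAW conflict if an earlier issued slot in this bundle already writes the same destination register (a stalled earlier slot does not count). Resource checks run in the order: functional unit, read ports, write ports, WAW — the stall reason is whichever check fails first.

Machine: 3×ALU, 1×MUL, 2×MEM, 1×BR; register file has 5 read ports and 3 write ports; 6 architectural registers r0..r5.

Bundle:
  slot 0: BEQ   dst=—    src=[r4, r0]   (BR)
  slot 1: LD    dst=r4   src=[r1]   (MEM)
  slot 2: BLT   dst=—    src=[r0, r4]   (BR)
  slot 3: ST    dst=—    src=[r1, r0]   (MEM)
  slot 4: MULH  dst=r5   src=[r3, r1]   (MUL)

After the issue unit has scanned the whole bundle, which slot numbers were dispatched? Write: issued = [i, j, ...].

(0) want 1×BR +2rd +0wr — yes → AL3|MU1|ME2|BR0|rd3|wr3
(1) want 1×MEM +1rd +1wr — yes → AL3|MU1|ME1|BR0|rd2|wr2
(2) want 1×BR +2rd +0wr — FU → AL3|MU1|ME1|BR0|rd2|wr2
(3) want 1×MEM +2rd +0wr — yes → AL3|MU1|ME0|BR0|rd0|wr2
(4) want 1×MUL +2rd +1wr — RD_PORT → AL3|MU1|ME0|BR0|rd0|wr2

issued = [0, 1, 3]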